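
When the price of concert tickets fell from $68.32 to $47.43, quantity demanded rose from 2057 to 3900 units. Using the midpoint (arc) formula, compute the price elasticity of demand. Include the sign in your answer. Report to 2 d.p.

-1.71

ΔQ = 3900 − 2057 = 1843; ΔP = 47.43 − 68.32 = -20.89.
Midpoints: P̄ = 57.88, Q̄ = 2978.5.
ε = (ΔQ/ΔP)(P̄/Q̄) = (1843/-20.89)(57.88/2978.5).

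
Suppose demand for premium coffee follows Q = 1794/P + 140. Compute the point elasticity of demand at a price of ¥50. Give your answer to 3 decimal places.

-0.204

At P = 50, Q = 175.880.
dQ/dP = −1794/P² = -0.718.
ε = (dQ/dP)(P/Q) = (-0.718)(50/175.880).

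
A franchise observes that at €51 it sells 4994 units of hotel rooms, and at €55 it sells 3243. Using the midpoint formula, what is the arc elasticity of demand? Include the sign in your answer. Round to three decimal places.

-5.633

ΔQ = 3243 − 4994 = -1751; ΔP = 55 − 51 = 4.
Midpoints: P̄ = 53.00, Q̄ = 4118.5.
ε = (ΔQ/ΔP)(P̄/Q̄) = (-1751/4)(53.00/4118.5).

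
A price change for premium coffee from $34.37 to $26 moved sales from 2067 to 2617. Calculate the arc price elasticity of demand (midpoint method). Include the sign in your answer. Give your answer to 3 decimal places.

ΔQ = 2617 − 2067 = 550; ΔP = 26 − 34.37 = -8.37.
Midpoints: P̄ = 30.18, Q̄ = 2342.0.
ε = (ΔQ/ΔP)(P̄/Q̄) = (550/-8.37)(30.18/2342.0).

-0.847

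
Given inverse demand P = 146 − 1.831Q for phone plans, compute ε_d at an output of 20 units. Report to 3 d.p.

-2.987

At Q = 20, P = 146 − 1.831(20) = 109.38.
dP/dQ = −1.831, so dQ/dP = 1/(−1.831) = -0.546.
ε = (dQ/dP)(P/Q) = (-0.546)(109.38/20).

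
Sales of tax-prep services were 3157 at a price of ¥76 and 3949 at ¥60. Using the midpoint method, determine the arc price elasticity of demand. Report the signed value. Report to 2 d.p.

ΔQ = 3949 − 3157 = 792; ΔP = 60 − 76 = -16.
Midpoints: P̄ = 68.00, Q̄ = 3553.0.
ε = (ΔQ/ΔP)(P̄/Q̄) = (792/-16)(68.00/3553.0).

-0.95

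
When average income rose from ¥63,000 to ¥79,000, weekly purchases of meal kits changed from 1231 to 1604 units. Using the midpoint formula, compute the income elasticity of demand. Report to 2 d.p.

1.17

ΔQ = 373, ΔI = 16000. Midpoints: Ī = 71,000, Q̄ = 1417.5.
ε_I = (ΔQ/ΔI)(Ī/Q̄) = (373/16000)(71000/1417.5).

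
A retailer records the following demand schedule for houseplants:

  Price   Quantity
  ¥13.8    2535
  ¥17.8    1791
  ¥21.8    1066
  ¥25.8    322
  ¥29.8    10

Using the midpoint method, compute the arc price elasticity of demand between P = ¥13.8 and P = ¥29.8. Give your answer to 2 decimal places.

-2.70

At P = 13.8, Q = 2535; at P = 29.8, Q = 10.
ΔQ = -2525, ΔP = 16.0. Midpoints: P̄ = 21.80, Q̄ = 1272.5.
ε = (ΔQ/ΔP)(P̄/Q̄) = (-2525/16.0)(21.80/1272.5).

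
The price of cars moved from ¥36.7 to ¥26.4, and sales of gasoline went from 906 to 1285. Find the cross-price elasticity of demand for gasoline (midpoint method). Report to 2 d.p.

-1.06

ΔQ_x = 1285 − 906 = 379; ΔP_y = 26.4 − 36.7 = -10.3.
Midpoints: P̄_y = 31.55, Q̄_x = 1095.5.
ε_xy = (ΔQ_x/ΔP_y)(P̄_y/Q̄_x) = (379/-10.3)(31.55/1095.5).
ε_xy < 0, so the goods are complements.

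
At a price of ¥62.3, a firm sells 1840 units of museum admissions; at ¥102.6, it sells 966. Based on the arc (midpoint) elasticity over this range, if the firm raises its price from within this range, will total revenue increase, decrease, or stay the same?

decrease

Arc ε = (-874/40.3)(82.45/1403.0) ≈ -1.274.
|ε| = 1.27 > 1, so demand is elastic. A price rise therefore reduces total revenue.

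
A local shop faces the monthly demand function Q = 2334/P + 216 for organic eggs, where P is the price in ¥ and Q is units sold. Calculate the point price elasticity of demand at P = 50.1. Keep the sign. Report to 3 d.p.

At P = 50.1, Q = 262.587.
dQ/dP = −2334/P² = -0.930.
ε = (dQ/dP)(P/Q) = (-0.930)(50.1/262.587).

-0.177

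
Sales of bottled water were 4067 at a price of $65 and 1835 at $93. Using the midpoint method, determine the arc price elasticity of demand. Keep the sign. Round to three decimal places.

ΔQ = 1835 − 4067 = -2232; ΔP = 93 − 65 = 28.
Midpoints: P̄ = 79.00, Q̄ = 2951.0.
ε = (ΔQ/ΔP)(P̄/Q̄) = (-2232/28)(79.00/2951.0).

-2.134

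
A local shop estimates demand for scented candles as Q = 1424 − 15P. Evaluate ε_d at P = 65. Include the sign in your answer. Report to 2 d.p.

-2.17

At P = 65, Q = 449.
dQ/dP = −15.
ε = (dQ/dP)(P/Q) = (-15)(65/449).
|ε| > 1, so demand is elastic at this price.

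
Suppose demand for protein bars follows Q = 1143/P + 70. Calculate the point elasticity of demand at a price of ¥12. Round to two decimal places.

-0.58

At P = 12, Q = 165.250.
dQ/dP = −1143/P² = -7.938.
ε = (dQ/dP)(P/Q) = (-7.938)(12/165.250).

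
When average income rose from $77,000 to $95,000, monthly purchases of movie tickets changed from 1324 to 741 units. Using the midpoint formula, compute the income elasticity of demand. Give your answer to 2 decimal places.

ΔQ = -583, ΔI = 18000. Midpoints: Ī = 86,000, Q̄ = 1032.5.
ε_I = (ΔQ/ΔI)(Ī/Q̄) = (-583/18000)(86000/1032.5).
ε_I < 0, so the good is inferior.

-2.70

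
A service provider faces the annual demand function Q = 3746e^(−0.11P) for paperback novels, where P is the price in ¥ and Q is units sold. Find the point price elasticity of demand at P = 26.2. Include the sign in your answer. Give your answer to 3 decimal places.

At P = 26.2, Q = 209.861.
dQ/dP = −0.11·3746e^(−0.11P) = −0.11Q = -23.085.
ε = (dQ/dP)(P/Q) = (-23.085)(26.2/209.861).
|ε| > 1, so demand is elastic at this price.

-2.882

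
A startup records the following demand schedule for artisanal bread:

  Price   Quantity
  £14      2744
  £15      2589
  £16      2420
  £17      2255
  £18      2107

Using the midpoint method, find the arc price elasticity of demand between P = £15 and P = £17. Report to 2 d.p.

At P = 15, Q = 2589; at P = 17, Q = 2255.
ΔQ = -334, ΔP = 2. Midpoints: P̄ = 16.00, Q̄ = 2422.0.
ε = (ΔQ/ΔP)(P̄/Q̄) = (-334/2)(16.00/2422.0).

-1.10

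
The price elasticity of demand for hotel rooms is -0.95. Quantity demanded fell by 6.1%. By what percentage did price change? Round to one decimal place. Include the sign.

%ΔP ≈ %ΔQ / ε = (-6.1%)/(-0.95) = 6.42%.

6.4%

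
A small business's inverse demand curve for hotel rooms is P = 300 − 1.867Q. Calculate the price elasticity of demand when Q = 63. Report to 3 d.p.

-1.551

At Q = 63, P = 300 − 1.867(63) = 182.38.
dP/dQ = −1.867, so dQ/dP = 1/(−1.867) = -0.536.
ε = (dQ/dP)(P/Q) = (-0.536)(182.38/63).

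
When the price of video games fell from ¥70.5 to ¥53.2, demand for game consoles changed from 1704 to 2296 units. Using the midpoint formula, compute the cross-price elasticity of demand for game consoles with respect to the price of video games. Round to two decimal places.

-1.06

ΔQ_x = 2296 − 1704 = 592; ΔP_y = 53.2 − 70.5 = -17.3.
Midpoints: P̄_y = 61.85, Q̄_x = 2000.0.
ε_xy = (ΔQ_x/ΔP_y)(P̄_y/Q̄_x) = (592/-17.3)(61.85/2000.0).
ε_xy < 0, so the goods are complements.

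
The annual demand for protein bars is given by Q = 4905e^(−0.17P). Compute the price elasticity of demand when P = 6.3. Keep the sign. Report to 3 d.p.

-1.071

At P = 6.3, Q = 1680.775.
dQ/dP = −0.17·4905e^(−0.17P) = −0.17Q = -285.732.
ε = (dQ/dP)(P/Q) = (-285.732)(6.3/1680.775).
|ε| > 1, so demand is elastic at this price.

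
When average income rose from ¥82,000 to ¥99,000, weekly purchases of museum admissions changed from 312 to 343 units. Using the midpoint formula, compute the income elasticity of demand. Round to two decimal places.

0.50

ΔQ = 31, ΔI = 17000. Midpoints: Ī = 90,500, Q̄ = 327.5.
ε_I = (ΔQ/ΔI)(Ī/Q̄) = (31/17000)(90500/327.5).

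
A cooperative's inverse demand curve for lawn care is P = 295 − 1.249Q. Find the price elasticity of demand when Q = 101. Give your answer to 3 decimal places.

-1.339

At Q = 101, P = 295 − 1.249(101) = 168.85.
dP/dQ = −1.249, so dQ/dP = 1/(−1.249) = -0.801.
ε = (dQ/dP)(P/Q) = (-0.801)(168.85/101).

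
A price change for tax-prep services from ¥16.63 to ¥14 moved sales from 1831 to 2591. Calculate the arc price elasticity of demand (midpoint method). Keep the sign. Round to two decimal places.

ΔQ = 2591 − 1831 = 760; ΔP = 14 − 16.63 = -2.63.
Midpoints: P̄ = 15.31, Q̄ = 2211.0.
ε = (ΔQ/ΔP)(P̄/Q̄) = (760/-2.63)(15.31/2211.0).

-2.00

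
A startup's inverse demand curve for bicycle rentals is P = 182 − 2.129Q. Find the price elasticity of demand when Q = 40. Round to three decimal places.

At Q = 40, P = 182 − 2.129(40) = 96.84.
dP/dQ = −2.129, so dQ/dP = 1/(−2.129) = -0.470.
ε = (dQ/dP)(P/Q) = (-0.470)(96.84/40).

-1.137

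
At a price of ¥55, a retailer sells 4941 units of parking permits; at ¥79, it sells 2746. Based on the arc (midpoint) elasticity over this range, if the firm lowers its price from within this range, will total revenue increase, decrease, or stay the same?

Arc ε = (-2195/24)(67.00/3843.5) ≈ -1.594.
|ε| = 1.59 > 1, so demand is elastic. A price cut therefore raises total revenue.

increase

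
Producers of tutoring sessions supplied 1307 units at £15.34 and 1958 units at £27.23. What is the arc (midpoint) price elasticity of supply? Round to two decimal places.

0.71

ΔQ = 1958 − 1307 = 651; ΔP = 27.23 − 15.34 = 11.89.
Midpoints: P̄ = 21.29, Q̄ = 1632.5.
ε_s = (ΔQ/ΔP)(P̄/Q̄) = (651/11.89)(21.29/1632.5).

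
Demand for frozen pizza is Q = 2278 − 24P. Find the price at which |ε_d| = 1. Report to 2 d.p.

47.46

For linear demand Q = a − bP, ε = −bP/(a − bP). |ε| = 1 when bP = a − bP, i.e. P = a/(2b).
P = 2278/(2·24) = 2278/48 = 47.4583.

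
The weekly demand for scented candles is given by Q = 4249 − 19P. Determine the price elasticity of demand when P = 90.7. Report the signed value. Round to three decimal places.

At P = 90.7, Q = 2525.700.
dQ/dP = −19.
ε = (dQ/dP)(P/Q) = (-19)(90.7/2525.700).

-0.682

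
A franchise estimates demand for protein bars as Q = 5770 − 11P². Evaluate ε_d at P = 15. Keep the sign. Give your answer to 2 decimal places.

At P = 15, Q = 3295.
dQ/dP = −22P = -330.
ε = (dQ/dP)(P/Q) = (-330)(15/3295).
|ε| > 1, so demand is elastic at this price.

-1.50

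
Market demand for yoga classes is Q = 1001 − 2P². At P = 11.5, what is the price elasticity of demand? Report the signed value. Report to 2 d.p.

-0.72

At P = 11.5, Q = 736.500.
dQ/dP = −4P = -46.
ε = (dQ/dP)(P/Q) = (-46)(11.5/736.500).
|ε| < 1, so demand is inelastic at this price.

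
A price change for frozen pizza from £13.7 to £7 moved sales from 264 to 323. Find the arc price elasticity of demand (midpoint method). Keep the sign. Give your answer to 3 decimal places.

-0.311

ΔQ = 323 − 264 = 59; ΔP = 7 − 13.7 = -6.7.
Midpoints: P̄ = 10.35, Q̄ = 293.5.
ε = (ΔQ/ΔP)(P̄/Q̄) = (59/-6.7)(10.35/293.5).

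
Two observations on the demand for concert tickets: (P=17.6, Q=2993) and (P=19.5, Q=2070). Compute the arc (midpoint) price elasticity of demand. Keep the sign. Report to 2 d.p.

ΔQ = 2070 − 2993 = -923; ΔP = 19.5 − 17.6 = 1.9.
Midpoints: P̄ = 18.55, Q̄ = 2531.5.
ε = (ΔQ/ΔP)(P̄/Q̄) = (-923/1.9)(18.55/2531.5).

-3.56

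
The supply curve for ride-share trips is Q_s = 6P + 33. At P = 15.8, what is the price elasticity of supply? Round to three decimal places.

At P = 15.8, Q_s = 127.80.
dQ_s/dP = 6.
ε_s = (dQ_s/dP)(P/Q_s) = (6)(15.8/127.80).

0.742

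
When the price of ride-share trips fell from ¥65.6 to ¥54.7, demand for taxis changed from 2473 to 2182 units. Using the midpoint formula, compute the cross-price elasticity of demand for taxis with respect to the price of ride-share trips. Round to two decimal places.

0.69

ΔQ_x = 2182 − 2473 = -291; ΔP_y = 54.7 − 65.6 = -10.9.
Midpoints: P̄_y = 60.15, Q̄_x = 2327.5.
ε_xy = (ΔQ_x/ΔP_y)(P̄_y/Q̄_x) = (-291/-10.9)(60.15/2327.5).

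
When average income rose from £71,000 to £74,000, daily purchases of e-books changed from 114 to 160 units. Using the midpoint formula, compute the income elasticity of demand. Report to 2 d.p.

ΔQ = 46, ΔI = 3000. Midpoints: Ī = 72,500, Q̄ = 137.0.
ε_I = (ΔQ/ΔI)(Ī/Q̄) = (46/3000)(72500/137.0).
ε_I > 0, so the good is normal.

8.11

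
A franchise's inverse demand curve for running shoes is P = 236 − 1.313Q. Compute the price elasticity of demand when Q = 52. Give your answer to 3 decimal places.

-2.457

At Q = 52, P = 236 − 1.313(52) = 167.72.
dP/dQ = −1.313, so dQ/dP = 1/(−1.313) = -0.762.
ε = (dQ/dP)(P/Q) = (-0.762)(167.72/52).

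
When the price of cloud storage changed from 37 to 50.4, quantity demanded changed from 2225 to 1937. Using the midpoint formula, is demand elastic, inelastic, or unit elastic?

inelastic

Arc ε ≈ -0.451.
|ε| = 0.45 < 1.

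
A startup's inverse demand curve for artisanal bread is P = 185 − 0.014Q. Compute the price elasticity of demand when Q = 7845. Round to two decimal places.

At Q = 7845, P = 185 − 0.014(7845) = 75.17.
dP/dQ = −0.014, so dQ/dP = 1/(−0.014) = -71.429.
ε = (dQ/dP)(P/Q) = (-71.429)(75.17/7845).

-0.68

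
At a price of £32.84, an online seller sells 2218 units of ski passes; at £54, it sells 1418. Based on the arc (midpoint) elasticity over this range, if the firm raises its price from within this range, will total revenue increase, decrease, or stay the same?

increase

Arc ε = (-800/21.16)(43.42/1818.0) ≈ -0.903.
|ε| = 0.90 < 1, so demand is inelastic. A price rise therefore raises total revenue.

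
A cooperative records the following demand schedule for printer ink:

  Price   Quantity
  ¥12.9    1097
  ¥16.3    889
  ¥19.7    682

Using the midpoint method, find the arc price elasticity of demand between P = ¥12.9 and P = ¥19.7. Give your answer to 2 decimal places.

-1.12

At P = 12.9, Q = 1097; at P = 19.7, Q = 682.
ΔQ = -415, ΔP = 6.8. Midpoints: P̄ = 16.30, Q̄ = 889.5.
ε = (ΔQ/ΔP)(P̄/Q̄) = (-415/6.8)(16.30/889.5).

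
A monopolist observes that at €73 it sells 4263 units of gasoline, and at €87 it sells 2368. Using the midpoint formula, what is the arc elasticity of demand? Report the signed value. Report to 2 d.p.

ΔQ = 2368 − 4263 = -1895; ΔP = 87 − 73 = 14.
Midpoints: P̄ = 80.00, Q̄ = 3315.5.
ε = (ΔQ/ΔP)(P̄/Q̄) = (-1895/14)(80.00/3315.5).

-3.27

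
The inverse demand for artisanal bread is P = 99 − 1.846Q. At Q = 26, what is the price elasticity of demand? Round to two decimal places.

-1.06

At Q = 26, P = 99 − 1.846(26) = 51.00.
dP/dQ = −1.846, so dQ/dP = 1/(−1.846) = -0.542.
ε = (dQ/dP)(P/Q) = (-0.542)(51.00/26).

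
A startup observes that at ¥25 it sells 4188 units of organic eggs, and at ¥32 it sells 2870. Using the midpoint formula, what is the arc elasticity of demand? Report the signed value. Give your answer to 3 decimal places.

ΔQ = 2870 − 4188 = -1318; ΔP = 32 − 25 = 7.
Midpoints: P̄ = 28.50, Q̄ = 3529.0.
ε = (ΔQ/ΔP)(P̄/Q̄) = (-1318/7)(28.50/3529.0).

-1.521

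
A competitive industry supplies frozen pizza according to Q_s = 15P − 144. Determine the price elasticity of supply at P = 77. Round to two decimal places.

1.14

At P = 77, Q_s = 1011.
dQ_s/dP = 15.
ε_s = (dQ_s/dP)(P/Q_s) = (15)(77/1011).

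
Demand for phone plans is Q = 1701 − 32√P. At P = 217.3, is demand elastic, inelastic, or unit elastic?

inelastic

Q = 1229.285, dQ/dP = -1.085.
ε = (dQ/dP)(P/Q) ≈ -0.192.
|ε| = 0.19 < 1.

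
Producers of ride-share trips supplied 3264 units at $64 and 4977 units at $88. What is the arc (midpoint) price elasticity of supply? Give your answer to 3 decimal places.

ΔQ = 4977 − 3264 = 1713; ΔP = 88 − 64 = 24.
Midpoints: P̄ = 76.00, Q̄ = 4120.5.
ε_s = (ΔQ/ΔP)(P̄/Q̄) = (1713/24)(76.00/4120.5).

1.316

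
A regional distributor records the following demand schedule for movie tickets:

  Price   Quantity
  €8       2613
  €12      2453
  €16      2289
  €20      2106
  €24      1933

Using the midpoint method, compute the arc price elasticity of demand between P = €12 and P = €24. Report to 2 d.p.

-0.36

At P = 12, Q = 2453; at P = 24, Q = 1933.
ΔQ = -520, ΔP = 12. Midpoints: P̄ = 18.00, Q̄ = 2193.0.
ε = (ΔQ/ΔP)(P̄/Q̄) = (-520/12)(18.00/2193.0).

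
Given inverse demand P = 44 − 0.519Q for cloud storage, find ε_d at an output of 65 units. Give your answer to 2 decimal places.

-0.30

At Q = 65, P = 44 − 0.519(65) = 10.27.
dP/dQ = −0.519, so dQ/dP = 1/(−0.519) = -1.927.
ε = (dQ/dP)(P/Q) = (-1.927)(10.27/65).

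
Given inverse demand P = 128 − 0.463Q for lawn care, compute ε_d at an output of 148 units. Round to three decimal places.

-0.868

At Q = 148, P = 128 − 0.463(148) = 59.48.
dP/dQ = −0.463, so dQ/dP = 1/(−0.463) = -2.160.
ε = (dQ/dP)(P/Q) = (-2.160)(59.48/148).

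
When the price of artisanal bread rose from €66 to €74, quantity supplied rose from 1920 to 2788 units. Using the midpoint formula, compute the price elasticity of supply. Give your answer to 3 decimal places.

ΔQ = 2788 − 1920 = 868; ΔP = 74 − 66 = 8.
Midpoints: P̄ = 70.00, Q̄ = 2354.0.
ε_s = (ΔQ/ΔP)(P̄/Q̄) = (868/8)(70.00/2354.0).

3.226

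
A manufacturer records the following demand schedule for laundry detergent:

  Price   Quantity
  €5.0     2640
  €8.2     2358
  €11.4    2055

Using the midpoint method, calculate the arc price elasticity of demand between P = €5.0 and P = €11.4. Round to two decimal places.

-0.32

At P = 5.0, Q = 2640; at P = 11.4, Q = 2055.
ΔQ = -585, ΔP = 6.4. Midpoints: P̄ = 8.20, Q̄ = 2347.5.
ε = (ΔQ/ΔP)(P̄/Q̄) = (-585/6.4)(8.20/2347.5).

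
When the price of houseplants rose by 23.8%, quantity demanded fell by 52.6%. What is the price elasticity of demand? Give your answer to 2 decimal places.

-2.21

ε = %ΔQ / %ΔP = (-52.6)/(23.8) = -2.210.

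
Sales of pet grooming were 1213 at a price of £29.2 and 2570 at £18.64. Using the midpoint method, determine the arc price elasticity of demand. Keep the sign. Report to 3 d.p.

-1.625

ΔQ = 2570 − 1213 = 1357; ΔP = 18.64 − 29.2 = -10.56.
Midpoints: P̄ = 23.92, Q̄ = 1891.5.
ε = (ΔQ/ΔP)(P̄/Q̄) = (1357/-10.56)(23.92/1891.5).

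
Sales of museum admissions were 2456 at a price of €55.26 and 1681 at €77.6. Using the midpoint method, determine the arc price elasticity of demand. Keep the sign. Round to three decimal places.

-1.114

ΔQ = 1681 − 2456 = -775; ΔP = 77.6 − 55.26 = 22.34.
Midpoints: P̄ = 66.43, Q̄ = 2068.5.
ε = (ΔQ/ΔP)(P̄/Q̄) = (-775/22.34)(66.43/2068.5).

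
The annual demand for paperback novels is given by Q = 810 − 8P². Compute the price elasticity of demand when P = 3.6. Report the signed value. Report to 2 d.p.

-0.29

At P = 3.6, Q = 706.320.
dQ/dP = −16P = -57.600.
ε = (dQ/dP)(P/Q) = (-57.600)(3.6/706.320).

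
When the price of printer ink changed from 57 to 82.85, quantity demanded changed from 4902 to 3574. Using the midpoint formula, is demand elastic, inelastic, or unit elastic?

inelastic

Arc ε ≈ -0.848.
|ε| = 0.85 < 1.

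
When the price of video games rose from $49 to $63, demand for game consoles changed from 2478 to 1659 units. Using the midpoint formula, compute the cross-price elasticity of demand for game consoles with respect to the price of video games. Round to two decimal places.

ΔQ_x = 1659 − 2478 = -819; ΔP_y = 63 − 49 = 14.
Midpoints: P̄_y = 56.00, Q̄_x = 2068.5.
ε_xy = (ΔQ_x/ΔP_y)(P̄_y/Q̄_x) = (-819/14)(56.00/2068.5).

-1.58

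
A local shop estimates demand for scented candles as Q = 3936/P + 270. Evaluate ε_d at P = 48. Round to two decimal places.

At P = 48, Q = 352.
dQ/dP = −3936/P² = -1.708.
ε = (dQ/dP)(P/Q) = (-1.708)(48/352).

-0.23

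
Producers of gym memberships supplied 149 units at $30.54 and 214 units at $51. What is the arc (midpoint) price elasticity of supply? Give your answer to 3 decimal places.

ΔQ = 214 − 149 = 65; ΔP = 51 − 30.54 = 20.46.
Midpoints: P̄ = 40.77, Q̄ = 181.5.
ε_s = (ΔQ/ΔP)(P̄/Q̄) = (65/20.46)(40.77/181.5).

0.714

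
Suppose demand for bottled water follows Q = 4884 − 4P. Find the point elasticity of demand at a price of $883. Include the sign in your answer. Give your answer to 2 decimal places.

At P = 883, Q = 1352.
dQ/dP = −4.
ε = (dQ/dP)(P/Q) = (-4)(883/1352).

-2.61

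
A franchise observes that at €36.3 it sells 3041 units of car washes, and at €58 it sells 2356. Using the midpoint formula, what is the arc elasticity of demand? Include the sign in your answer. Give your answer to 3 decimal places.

ΔQ = 2356 − 3041 = -685; ΔP = 58 − 36.3 = 21.7.
Midpoints: P̄ = 47.15, Q̄ = 2698.5.
ε = (ΔQ/ΔP)(P̄/Q̄) = (-685/21.7)(47.15/2698.5).

-0.552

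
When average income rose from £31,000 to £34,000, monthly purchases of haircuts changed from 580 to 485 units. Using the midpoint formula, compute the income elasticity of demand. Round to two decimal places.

ΔQ = -95, ΔI = 3000. Midpoints: Ī = 32,500, Q̄ = 532.5.
ε_I = (ΔQ/ΔI)(Ī/Q̄) = (-95/3000)(32500/532.5).

-1.93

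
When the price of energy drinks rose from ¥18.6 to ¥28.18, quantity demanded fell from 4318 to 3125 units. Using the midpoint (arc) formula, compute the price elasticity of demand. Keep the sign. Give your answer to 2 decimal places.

-0.78

ΔQ = 3125 − 4318 = -1193; ΔP = 28.18 − 18.6 = 9.58.
Midpoints: P̄ = 23.39, Q̄ = 3721.5.
ε = (ΔQ/ΔP)(P̄/Q̄) = (-1193/9.58)(23.39/3721.5).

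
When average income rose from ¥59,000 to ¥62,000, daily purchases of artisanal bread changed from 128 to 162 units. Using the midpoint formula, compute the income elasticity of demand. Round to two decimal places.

4.73

ΔQ = 34, ΔI = 3000. Midpoints: Ī = 60,500, Q̄ = 145.0.
ε_I = (ΔQ/ΔI)(Ī/Q̄) = (34/3000)(60500/145.0).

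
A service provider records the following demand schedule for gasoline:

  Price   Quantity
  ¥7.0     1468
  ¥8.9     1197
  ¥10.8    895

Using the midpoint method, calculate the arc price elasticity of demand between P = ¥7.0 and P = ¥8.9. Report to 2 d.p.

At P = 7.0, Q = 1468; at P = 8.9, Q = 1197.
ΔQ = -271, ΔP = 1.9. Midpoints: P̄ = 7.95, Q̄ = 1332.5.
ε = (ΔQ/ΔP)(P̄/Q̄) = (-271/1.9)(7.95/1332.5).

-0.85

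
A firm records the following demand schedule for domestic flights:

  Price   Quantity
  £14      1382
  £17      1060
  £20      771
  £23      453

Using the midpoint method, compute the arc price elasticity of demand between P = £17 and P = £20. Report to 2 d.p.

-1.95

At P = 17, Q = 1060; at P = 20, Q = 771.
ΔQ = -289, ΔP = 3. Midpoints: P̄ = 18.50, Q̄ = 915.5.
ε = (ΔQ/ΔP)(P̄/Q̄) = (-289/3)(18.50/915.5).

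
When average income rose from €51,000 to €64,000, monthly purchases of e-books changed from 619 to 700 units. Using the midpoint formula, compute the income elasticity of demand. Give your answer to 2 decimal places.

ΔQ = 81, ΔI = 13000. Midpoints: Ī = 57,500, Q̄ = 659.5.
ε_I = (ΔQ/ΔI)(Ī/Q̄) = (81/13000)(57500/659.5).
ε_I > 0, so the good is normal.

0.54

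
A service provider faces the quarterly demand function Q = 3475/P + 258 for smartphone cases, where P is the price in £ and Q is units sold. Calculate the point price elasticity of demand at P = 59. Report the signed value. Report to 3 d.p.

-0.186

At P = 59, Q = 316.898.
dQ/dP = −3475/P² = -0.998.
ε = (dQ/dP)(P/Q) = (-0.998)(59/316.898).
|ε| < 1, so demand is inelastic at this price.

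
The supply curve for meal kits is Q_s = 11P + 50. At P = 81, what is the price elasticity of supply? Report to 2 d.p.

At P = 81, Q_s = 941.
dQ_s/dP = 11.
ε_s = (dQ_s/dP)(P/Q_s) = (11)(81/941).

0.95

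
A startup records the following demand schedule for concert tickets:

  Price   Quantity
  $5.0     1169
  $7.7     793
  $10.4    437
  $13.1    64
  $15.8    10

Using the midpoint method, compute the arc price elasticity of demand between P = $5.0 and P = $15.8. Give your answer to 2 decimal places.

At P = 5.0, Q = 1169; at P = 15.8, Q = 10.
ΔQ = -1159, ΔP = 10.8. Midpoints: P̄ = 10.40, Q̄ = 589.5.
ε = (ΔQ/ΔP)(P̄/Q̄) = (-1159/10.8)(10.40/589.5).

-1.89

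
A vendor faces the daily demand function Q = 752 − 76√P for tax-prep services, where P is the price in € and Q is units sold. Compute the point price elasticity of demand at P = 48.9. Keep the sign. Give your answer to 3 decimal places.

At P = 48.9, Q = 220.543.
dQ/dP = −76/(2√P) = -5.434.
ε = (dQ/dP)(P/Q) = (-5.434)(48.9/220.543).

-1.205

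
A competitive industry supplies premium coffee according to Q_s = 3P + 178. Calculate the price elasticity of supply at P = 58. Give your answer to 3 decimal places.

At P = 58, Q_s = 352.
dQ_s/dP = 3.
ε_s = (dQ_s/dP)(P/Q_s) = (3)(58/352).

0.494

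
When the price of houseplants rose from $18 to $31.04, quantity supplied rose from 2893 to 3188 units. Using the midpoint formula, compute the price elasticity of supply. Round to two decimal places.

ΔQ = 3188 − 2893 = 295; ΔP = 31.04 − 18 = 13.04.
Midpoints: P̄ = 24.52, Q̄ = 3040.5.
ε_s = (ΔQ/ΔP)(P̄/Q̄) = (295/13.04)(24.52/3040.5).

0.18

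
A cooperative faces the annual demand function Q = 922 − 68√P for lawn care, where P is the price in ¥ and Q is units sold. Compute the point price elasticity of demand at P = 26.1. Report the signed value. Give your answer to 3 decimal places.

At P = 26.1, Q = 574.601.
dQ/dP = −68/(2√P) = -6.655.
ε = (dQ/dP)(P/Q) = (-6.655)(26.1/574.601).

-0.302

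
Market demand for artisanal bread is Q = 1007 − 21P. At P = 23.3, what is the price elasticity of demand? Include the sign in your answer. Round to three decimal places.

At P = 23.3, Q = 517.700.
dQ/dP = −21.
ε = (dQ/dP)(P/Q) = (-21)(23.3/517.700).
|ε| < 1, so demand is inelastic at this price.

-0.945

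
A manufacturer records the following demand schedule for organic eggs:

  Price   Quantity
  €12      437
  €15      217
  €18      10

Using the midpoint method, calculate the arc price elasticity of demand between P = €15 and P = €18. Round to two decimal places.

At P = 15, Q = 217; at P = 18, Q = 10.
ΔQ = -207, ΔP = 3. Midpoints: P̄ = 16.50, Q̄ = 113.5.
ε = (ΔQ/ΔP)(P̄/Q̄) = (-207/3)(16.50/113.5).

-10.03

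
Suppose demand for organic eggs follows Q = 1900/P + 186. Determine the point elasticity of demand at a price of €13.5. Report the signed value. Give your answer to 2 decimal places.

-0.43

At P = 13.5, Q = 326.741.
dQ/dP = −1900/P² = -10.425.
ε = (dQ/dP)(P/Q) = (-10.425)(13.5/326.741).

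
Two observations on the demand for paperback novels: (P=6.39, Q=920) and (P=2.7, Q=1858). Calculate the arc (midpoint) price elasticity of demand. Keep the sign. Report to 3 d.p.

ΔQ = 1858 − 920 = 938; ΔP = 2.7 − 6.39 = -3.69.
Midpoints: P̄ = 4.54, Q̄ = 1389.0.
ε = (ΔQ/ΔP)(P̄/Q̄) = (938/-3.69)(4.54/1389.0).

-0.832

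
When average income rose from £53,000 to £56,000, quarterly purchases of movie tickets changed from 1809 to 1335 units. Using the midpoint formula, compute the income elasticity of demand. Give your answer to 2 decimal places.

-5.48

ΔQ = -474, ΔI = 3000. Midpoints: Ī = 54,500, Q̄ = 1572.0.
ε_I = (ΔQ/ΔI)(Ī/Q̄) = (-474/3000)(54500/1572.0).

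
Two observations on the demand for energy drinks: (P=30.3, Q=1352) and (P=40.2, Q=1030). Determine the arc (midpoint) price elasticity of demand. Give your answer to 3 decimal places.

ΔQ = 1030 − 1352 = -322; ΔP = 40.2 − 30.3 = 9.9.
Midpoints: P̄ = 35.25, Q̄ = 1191.0.
ε = (ΔQ/ΔP)(P̄/Q̄) = (-322/9.9)(35.25/1191.0).

-0.963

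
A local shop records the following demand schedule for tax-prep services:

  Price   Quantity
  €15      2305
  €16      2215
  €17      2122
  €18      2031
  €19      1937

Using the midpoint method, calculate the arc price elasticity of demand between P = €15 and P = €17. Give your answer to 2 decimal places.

-0.66

At P = 15, Q = 2305; at P = 17, Q = 2122.
ΔQ = -183, ΔP = 2. Midpoints: P̄ = 16.00, Q̄ = 2213.5.
ε = (ΔQ/ΔP)(P̄/Q̄) = (-183/2)(16.00/2213.5).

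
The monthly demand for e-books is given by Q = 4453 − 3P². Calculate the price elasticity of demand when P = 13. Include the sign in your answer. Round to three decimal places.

At P = 13, Q = 3946.
dQ/dP = −6P = -78.
ε = (dQ/dP)(P/Q) = (-78)(13/3946).

-0.257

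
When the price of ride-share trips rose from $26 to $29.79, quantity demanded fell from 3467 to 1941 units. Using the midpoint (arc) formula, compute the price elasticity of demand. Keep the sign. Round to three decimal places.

-4.154

ΔQ = 1941 − 3467 = -1526; ΔP = 29.79 − 26 = 3.79.
Midpoints: P̄ = 27.89, Q̄ = 2704.0.
ε = (ΔQ/ΔP)(P̄/Q̄) = (-1526/3.79)(27.89/2704.0).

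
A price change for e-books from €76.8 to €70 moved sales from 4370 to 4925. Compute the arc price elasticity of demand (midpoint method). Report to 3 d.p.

ΔQ = 4925 − 4370 = 555; ΔP = 70 − 76.8 = -6.8.
Midpoints: P̄ = 73.40, Q̄ = 4647.5.
ε = (ΔQ/ΔP)(P̄/Q̄) = (555/-6.8)(73.40/4647.5).

-1.289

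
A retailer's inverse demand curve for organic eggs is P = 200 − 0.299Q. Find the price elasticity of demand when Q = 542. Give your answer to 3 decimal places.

At Q = 542, P = 200 − 0.299(542) = 37.94.
dP/dQ = −0.299, so dQ/dP = 1/(−0.299) = -3.344.
ε = (dQ/dP)(P/Q) = (-3.344)(37.94/542).

-0.234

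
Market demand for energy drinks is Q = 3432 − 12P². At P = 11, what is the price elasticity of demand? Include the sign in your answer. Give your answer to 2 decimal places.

-1.47

At P = 11, Q = 1980.
dQ/dP = −24P = -264.
ε = (dQ/dP)(P/Q) = (-264)(11/1980).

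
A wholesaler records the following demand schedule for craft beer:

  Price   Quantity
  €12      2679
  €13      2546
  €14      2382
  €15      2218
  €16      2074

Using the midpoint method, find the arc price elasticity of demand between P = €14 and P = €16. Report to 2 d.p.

-1.04

At P = 14, Q = 2382; at P = 16, Q = 2074.
ΔQ = -308, ΔP = 2. Midpoints: P̄ = 15.00, Q̄ = 2228.0.
ε = (ΔQ/ΔP)(P̄/Q̄) = (-308/2)(15.00/2228.0).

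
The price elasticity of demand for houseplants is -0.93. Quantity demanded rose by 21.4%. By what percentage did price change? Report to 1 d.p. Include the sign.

-23.0%

%ΔP ≈ %ΔQ / ε = (21.4%)/(-0.93) = -23.01%.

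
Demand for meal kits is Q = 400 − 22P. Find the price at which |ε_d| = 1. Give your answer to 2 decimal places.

9.09

For linear demand Q = a − bP, ε = −bP/(a − bP). |ε| = 1 when bP = a − bP, i.e. P = a/(2b).
P = 400/(2·22) = 400/44 = 9.0909.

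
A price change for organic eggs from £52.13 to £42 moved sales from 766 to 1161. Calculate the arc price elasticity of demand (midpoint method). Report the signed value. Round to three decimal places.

-1.905

ΔQ = 1161 − 766 = 395; ΔP = 42 − 52.13 = -10.13.
Midpoints: P̄ = 47.06, Q̄ = 963.5.
ε = (ΔQ/ΔP)(P̄/Q̄) = (395/-10.13)(47.06/963.5).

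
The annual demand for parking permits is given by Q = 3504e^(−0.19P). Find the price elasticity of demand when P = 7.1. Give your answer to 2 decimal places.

-1.35

At P = 7.1, Q = 909.287.
dQ/dP = −0.19·3504e^(−0.19P) = −0.19Q = -172.764.
ε = (dQ/dP)(P/Q) = (-172.764)(7.1/909.287).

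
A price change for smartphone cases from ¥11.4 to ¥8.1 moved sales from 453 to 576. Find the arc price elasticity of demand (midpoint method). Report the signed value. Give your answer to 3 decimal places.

-0.706

ΔQ = 576 − 453 = 123; ΔP = 8.1 − 11.4 = -3.3.
Midpoints: P̄ = 9.75, Q̄ = 514.5.
ε = (ΔQ/ΔP)(P̄/Q̄) = (123/-3.3)(9.75/514.5).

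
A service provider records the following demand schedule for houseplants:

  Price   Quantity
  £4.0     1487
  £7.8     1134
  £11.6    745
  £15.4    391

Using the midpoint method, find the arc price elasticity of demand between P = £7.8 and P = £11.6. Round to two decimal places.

-1.06

At P = 7.8, Q = 1134; at P = 11.6, Q = 745.
ΔQ = -389, ΔP = 3.8. Midpoints: P̄ = 9.70, Q̄ = 939.5.
ε = (ΔQ/ΔP)(P̄/Q̄) = (-389/3.8)(9.70/939.5).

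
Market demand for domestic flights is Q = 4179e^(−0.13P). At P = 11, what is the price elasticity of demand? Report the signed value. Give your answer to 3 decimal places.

-1.430

At P = 11, Q = 1000.072.
dQ/dP = −0.13·4179e^(−0.13P) = −0.13Q = -130.009.
ε = (dQ/dP)(P/Q) = (-130.009)(11/1000.072).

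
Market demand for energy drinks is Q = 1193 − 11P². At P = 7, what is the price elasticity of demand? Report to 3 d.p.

-1.648

At P = 7, Q = 654.
dQ/dP = −22P = -154.
ε = (dQ/dP)(P/Q) = (-154)(7/654).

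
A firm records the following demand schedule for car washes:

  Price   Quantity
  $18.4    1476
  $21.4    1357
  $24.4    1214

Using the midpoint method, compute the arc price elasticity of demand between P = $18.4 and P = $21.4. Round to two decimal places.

-0.56

At P = 18.4, Q = 1476; at P = 21.4, Q = 1357.
ΔQ = -119, ΔP = 3.0. Midpoints: P̄ = 19.90, Q̄ = 1416.5.
ε = (ΔQ/ΔP)(P̄/Q̄) = (-119/3.0)(19.90/1416.5).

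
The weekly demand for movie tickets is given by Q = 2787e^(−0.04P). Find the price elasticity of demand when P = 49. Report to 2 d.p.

-1.96

At P = 49, Q = 392.572.
dQ/dP = −0.04·2787e^(−0.04P) = −0.04Q = -15.703.
ε = (dQ/dP)(P/Q) = (-15.703)(49/392.572).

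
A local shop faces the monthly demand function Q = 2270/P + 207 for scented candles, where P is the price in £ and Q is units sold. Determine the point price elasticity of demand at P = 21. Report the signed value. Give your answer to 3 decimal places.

At P = 21, Q = 315.095.
dQ/dP = −2270/P² = -5.147.
ε = (dQ/dP)(P/Q) = (-5.147)(21/315.095).
|ε| < 1, so demand is inelastic at this price.

-0.343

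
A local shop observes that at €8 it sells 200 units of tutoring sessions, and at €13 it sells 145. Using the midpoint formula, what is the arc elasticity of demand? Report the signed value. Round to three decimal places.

ΔQ = 145 − 200 = -55; ΔP = 13 − 8 = 5.
Midpoints: P̄ = 10.50, Q̄ = 172.5.
ε = (ΔQ/ΔP)(P̄/Q̄) = (-55/5)(10.50/172.5).

-0.670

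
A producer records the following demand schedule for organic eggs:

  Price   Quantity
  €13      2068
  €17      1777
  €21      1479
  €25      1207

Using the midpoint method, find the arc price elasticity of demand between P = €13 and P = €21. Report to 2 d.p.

At P = 13, Q = 2068; at P = 21, Q = 1479.
ΔQ = -589, ΔP = 8. Midpoints: P̄ = 17.00, Q̄ = 1773.5.
ε = (ΔQ/ΔP)(P̄/Q̄) = (-589/8)(17.00/1773.5).

-0.71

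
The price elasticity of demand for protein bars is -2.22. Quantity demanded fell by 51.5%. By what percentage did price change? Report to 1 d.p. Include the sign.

%ΔP ≈ %ΔQ / ε = (-51.5%)/(-2.22) = 23.20%.

23.2%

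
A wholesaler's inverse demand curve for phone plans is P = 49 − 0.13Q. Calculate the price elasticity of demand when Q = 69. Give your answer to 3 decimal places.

-4.463

At Q = 69, P = 49 − 0.13(69) = 40.03.
dP/dQ = −0.13, so dQ/dP = 1/(−0.13) = -7.692.
ε = (dQ/dP)(P/Q) = (-7.692)(40.03/69).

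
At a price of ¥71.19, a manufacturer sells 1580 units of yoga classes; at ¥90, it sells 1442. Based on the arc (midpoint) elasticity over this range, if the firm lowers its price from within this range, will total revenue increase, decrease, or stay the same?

decrease

Arc ε = (-138/18.81)(80.59/1511.0) ≈ -0.391.
|ε| = 0.39 < 1, so demand is inelastic. A price cut therefore reduces total revenue.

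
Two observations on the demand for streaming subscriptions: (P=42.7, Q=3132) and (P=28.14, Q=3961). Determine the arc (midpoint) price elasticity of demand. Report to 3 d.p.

ΔQ = 3961 − 3132 = 829; ΔP = 28.14 − 42.7 = -14.56.
Midpoints: P̄ = 35.42, Q̄ = 3546.5.
ε = (ΔQ/ΔP)(P̄/Q̄) = (829/-14.56)(35.42/3546.5).

-0.569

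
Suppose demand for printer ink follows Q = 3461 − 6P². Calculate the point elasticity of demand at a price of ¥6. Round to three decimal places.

-0.133

At P = 6, Q = 3245.
dQ/dP = −12P = -72.
ε = (dQ/dP)(P/Q) = (-72)(6/3245).
|ε| < 1, so demand is inelastic at this price.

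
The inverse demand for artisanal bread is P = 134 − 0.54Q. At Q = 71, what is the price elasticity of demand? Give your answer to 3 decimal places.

-2.495

At Q = 71, P = 134 − 0.54(71) = 95.66.
dP/dQ = −0.54, so dQ/dP = 1/(−0.54) = -1.852.
ε = (dQ/dP)(P/Q) = (-1.852)(95.66/71).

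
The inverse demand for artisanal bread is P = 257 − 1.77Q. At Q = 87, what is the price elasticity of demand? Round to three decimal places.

At Q = 87, P = 257 − 1.77(87) = 103.01.
dP/dQ = −1.77, so dQ/dP = 1/(−1.77) = -0.565.
ε = (dQ/dP)(P/Q) = (-0.565)(103.01/87).

-0.669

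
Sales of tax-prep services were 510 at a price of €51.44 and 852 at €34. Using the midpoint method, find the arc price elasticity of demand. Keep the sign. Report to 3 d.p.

ΔQ = 852 − 510 = 342; ΔP = 34 − 51.44 = -17.44.
Midpoints: P̄ = 42.72, Q̄ = 681.0.
ε = (ΔQ/ΔP)(P̄/Q̄) = (342/-17.44)(42.72/681.0).

-1.230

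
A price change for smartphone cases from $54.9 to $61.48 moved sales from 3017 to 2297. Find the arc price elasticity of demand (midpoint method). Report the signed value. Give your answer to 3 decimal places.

-2.396

ΔQ = 2297 − 3017 = -720; ΔP = 61.48 − 54.9 = 6.58.
Midpoints: P̄ = 58.19, Q̄ = 2657.0.
ε = (ΔQ/ΔP)(P̄/Q̄) = (-720/6.58)(58.19/2657.0).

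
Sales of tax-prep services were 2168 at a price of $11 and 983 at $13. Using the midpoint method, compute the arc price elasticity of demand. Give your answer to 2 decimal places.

-4.51

ΔQ = 983 − 2168 = -1185; ΔP = 13 − 11 = 2.
Midpoints: P̄ = 12.00, Q̄ = 1575.5.
ε = (ΔQ/ΔP)(P̄/Q̄) = (-1185/2)(12.00/1575.5).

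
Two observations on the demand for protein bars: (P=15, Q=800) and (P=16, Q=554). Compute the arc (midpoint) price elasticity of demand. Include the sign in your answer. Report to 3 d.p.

ΔQ = 554 − 800 = -246; ΔP = 16 − 15 = 1.
Midpoints: P̄ = 15.50, Q̄ = 677.0.
ε = (ΔQ/ΔP)(P̄/Q̄) = (-246/1)(15.50/677.0).

-5.632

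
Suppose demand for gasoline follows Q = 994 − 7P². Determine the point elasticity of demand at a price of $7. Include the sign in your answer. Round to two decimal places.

-1.05

At P = 7, Q = 651.
dQ/dP = −14P = -98.
ε = (dQ/dP)(P/Q) = (-98)(7/651).
|ε| > 1, so demand is elastic at this price.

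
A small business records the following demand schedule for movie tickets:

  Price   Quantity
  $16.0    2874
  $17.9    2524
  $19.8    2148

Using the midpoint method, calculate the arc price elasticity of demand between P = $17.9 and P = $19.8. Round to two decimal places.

-1.60

At P = 17.9, Q = 2524; at P = 19.8, Q = 2148.
ΔQ = -376, ΔP = 1.9. Midpoints: P̄ = 18.85, Q̄ = 2336.0.
ε = (ΔQ/ΔP)(P̄/Q̄) = (-376/1.9)(18.85/2336.0).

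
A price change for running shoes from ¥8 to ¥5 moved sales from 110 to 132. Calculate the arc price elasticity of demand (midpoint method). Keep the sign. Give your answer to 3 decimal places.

-0.394

ΔQ = 132 − 110 = 22; ΔP = 5 − 8 = -3.
Midpoints: P̄ = 6.50, Q̄ = 121.0.
ε = (ΔQ/ΔP)(P̄/Q̄) = (22/-3)(6.50/121.0).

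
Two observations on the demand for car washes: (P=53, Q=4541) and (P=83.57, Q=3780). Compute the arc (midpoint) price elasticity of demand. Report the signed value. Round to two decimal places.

-0.41

ΔQ = 3780 − 4541 = -761; ΔP = 83.57 − 53 = 30.57.
Midpoints: P̄ = 68.28, Q̄ = 4160.5.
ε = (ΔQ/ΔP)(P̄/Q̄) = (-761/30.57)(68.28/4160.5).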